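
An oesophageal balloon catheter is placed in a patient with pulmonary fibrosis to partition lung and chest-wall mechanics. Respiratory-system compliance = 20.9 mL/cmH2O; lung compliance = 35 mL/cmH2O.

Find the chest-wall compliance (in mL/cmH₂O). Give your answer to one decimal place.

51.9

1/Ccw = 1/Crs − 1/CL.
1/Ccw = 1/20.9 − 1/35 = 0.01928.
Ccw = 51.867 mL/cmH2O.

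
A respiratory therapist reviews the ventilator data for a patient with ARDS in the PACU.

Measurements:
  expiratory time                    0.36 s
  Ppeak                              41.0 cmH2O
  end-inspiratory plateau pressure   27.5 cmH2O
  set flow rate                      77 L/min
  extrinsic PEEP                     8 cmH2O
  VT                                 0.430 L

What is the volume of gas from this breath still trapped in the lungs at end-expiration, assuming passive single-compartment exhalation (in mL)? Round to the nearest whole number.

91

Flow: 77 L/min ÷ 60 = 1.2833 L/s.
R = (PIP − Pplat)/V̇ = (41.0 − 27.5) / 1.2833 = 13.5/1.2833 = 10.52 cmH2O·s/L.
C = Vt/(Pplat − PEEP) = 430.0 / (27.5 − 8) = 430.0/19.5 = 22.051 mL/cmH2O.
τ = R × C = 10.52 × 0.02205 L/cmH2O = 0.232 s.
Fraction remaining = e^(−Te/τ) = e^(−0.36/0.232) = 0.2119.
Trapped volume = 430.0 × 0.2119 = 91.117 mL.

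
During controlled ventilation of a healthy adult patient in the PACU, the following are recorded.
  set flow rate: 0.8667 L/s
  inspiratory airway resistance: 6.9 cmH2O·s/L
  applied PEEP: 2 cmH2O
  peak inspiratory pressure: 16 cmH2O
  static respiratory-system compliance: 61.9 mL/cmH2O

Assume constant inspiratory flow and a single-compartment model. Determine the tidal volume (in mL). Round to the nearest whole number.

Equation of motion (constant flow): PIP = Vt/C + R·V̇ + PEEP.
Vt/C = PIP − R·V̇ − PEEP = 16 − 5.98 − 2 = 8.02 cmH2O.
Vt = C × 8.02 = 61.9 × 8.02 = 496.44 mL.

496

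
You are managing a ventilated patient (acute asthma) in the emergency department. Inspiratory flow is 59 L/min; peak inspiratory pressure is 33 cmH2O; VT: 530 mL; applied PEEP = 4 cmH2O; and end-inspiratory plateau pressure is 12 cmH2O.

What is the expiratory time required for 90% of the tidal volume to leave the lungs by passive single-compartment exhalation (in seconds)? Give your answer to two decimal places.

3.26

Flow: 59 L/min ÷ 60 = 0.9833 L/s.
R = (PIP − Pplat)/V̇ = (33 − 12) / 0.9833 = 21.0/0.9833 = 21.357 cmH2O·s/L.
C = Vt/(Pplat − PEEP) = 530.0 / (12 − 4) = 530.0/8.0 = 66.25 mL/cmH2O.
τ = R × C = 21.357 × 0.06625 L/cmH2O = 1.415 s.
t = −τ·ln(1 − 0.90) = −1.415·ln(0.1) = 3.258 s.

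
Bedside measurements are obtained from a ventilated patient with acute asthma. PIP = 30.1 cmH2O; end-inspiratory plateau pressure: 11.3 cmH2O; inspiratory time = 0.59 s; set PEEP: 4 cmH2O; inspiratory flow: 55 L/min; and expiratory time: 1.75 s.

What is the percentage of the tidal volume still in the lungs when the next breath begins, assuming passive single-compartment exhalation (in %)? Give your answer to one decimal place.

31.6

Flow: 55 L/min ÷ 60 = 0.9167 L/s.
Vt = flow × Ti = 0.9167 L/s × 0.59 s × 1000 mL/L = 540.85 mL.
R = (PIP − Pplat)/V̇ = (30.1 − 11.3) / 0.9167 = 18.8/0.9167 = 20.508 cmH2O·s/L.
C = Vt/(Pplat − PEEP) = 540.85 / (11.3 − 4) = 540.85/7.3 = 74.089 mL/cmH2O.
τ = R × C = 20.508 × 0.07409 L/cmH2O = 1.519 s.
Fraction remaining at end-expiration = e^(−Te/τ) = e^(−1.75/1.519) = 0.316 → 31.6%.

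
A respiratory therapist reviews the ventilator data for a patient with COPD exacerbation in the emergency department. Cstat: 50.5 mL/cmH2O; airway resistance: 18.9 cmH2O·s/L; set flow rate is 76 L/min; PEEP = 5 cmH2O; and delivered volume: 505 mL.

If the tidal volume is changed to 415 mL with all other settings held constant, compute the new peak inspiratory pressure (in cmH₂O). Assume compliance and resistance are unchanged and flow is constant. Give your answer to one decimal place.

Flow: 76 L/min ÷ 60 = 1.2667 L/s.
PIP = Vt/C + R·V̇ + PEEP (constant-flow equation of motion).
Only the elastic term changes: ΔPIP = ΔVt / C = (415 − 505) / 50.5 = -1.782 cmH2O.
Original PIP = 505/50.5 + 18.9×1.2667 + 5 = 38.941 cmH2O; new PIP = 38.941 + (-1.782) = 37.159 cmH2O.

37.2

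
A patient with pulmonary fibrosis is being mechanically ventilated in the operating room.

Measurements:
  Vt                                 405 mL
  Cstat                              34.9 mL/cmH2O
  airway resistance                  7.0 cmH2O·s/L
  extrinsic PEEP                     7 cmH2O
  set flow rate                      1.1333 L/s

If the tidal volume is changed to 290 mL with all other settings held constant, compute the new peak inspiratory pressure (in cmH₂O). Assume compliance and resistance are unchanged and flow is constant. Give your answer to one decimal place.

PIP = Vt/C + R·V̇ + PEEP (constant-flow equation of motion).
Only the elastic term changes: ΔPIP = ΔVt / C = (290 − 405) / 34.9 = -3.295 cmH2O.
Original PIP = 405/34.9 + 7.0×1.1333 + 7 = 26.538 cmH2O; new PIP = 26.538 + (-3.295) = 23.243 cmH2O.

23.2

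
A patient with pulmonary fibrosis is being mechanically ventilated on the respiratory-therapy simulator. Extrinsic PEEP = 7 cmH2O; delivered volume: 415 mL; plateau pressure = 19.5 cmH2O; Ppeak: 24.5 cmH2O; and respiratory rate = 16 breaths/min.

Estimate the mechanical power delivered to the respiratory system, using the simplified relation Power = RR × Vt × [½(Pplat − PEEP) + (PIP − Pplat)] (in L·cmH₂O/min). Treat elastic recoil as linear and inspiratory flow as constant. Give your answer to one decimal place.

74.7

Per-breath work = Vt × [½(Pplat−PEEP) + (PIP−Pplat)] = 0.415 × [0.5×12.5 + 5.0] = 0.415 × 11.25 = 4.669 L·cmH2O.
Power = 16 × 4.669 = 74.704 L·cmH2O/min.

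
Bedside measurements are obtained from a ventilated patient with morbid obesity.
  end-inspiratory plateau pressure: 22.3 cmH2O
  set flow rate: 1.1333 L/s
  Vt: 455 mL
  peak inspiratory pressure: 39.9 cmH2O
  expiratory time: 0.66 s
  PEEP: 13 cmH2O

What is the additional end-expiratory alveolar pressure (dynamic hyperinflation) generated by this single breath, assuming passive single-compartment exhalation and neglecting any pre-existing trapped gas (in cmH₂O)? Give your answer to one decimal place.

3.9

R = (PIP − Pplat)/V̇ = (39.9 − 22.3) / 1.1333 = 17.6/1.1333 = 15.53 cmH2O·s/L.
C = Vt/(Pplat − PEEP) = 455.0 / (22.3 − 13) = 455.0/9.3 = 48.925 mL/cmH2O.
τ = R × C = 15.53 × 0.04893 L/cmH2O = 0.7599 s.
Fraction remaining = e^(−Te/τ) = e^(−0.66/0.7599) = 0.4196; trapped volume = 455.0 × 0.4196 = 190.92 mL.
Additional alveolar pressure from trapping ≈ V_trapped / C = 190.92 / 48.925 = 3.902 cmH2O.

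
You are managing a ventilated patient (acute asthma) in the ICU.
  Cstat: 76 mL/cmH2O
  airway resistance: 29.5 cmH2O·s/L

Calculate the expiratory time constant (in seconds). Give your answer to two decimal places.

τ = R × C = 29.5 × 76 mL/cmH2O = 29.5 × 0.076 L/cmH2O = 2.242 s.

2.24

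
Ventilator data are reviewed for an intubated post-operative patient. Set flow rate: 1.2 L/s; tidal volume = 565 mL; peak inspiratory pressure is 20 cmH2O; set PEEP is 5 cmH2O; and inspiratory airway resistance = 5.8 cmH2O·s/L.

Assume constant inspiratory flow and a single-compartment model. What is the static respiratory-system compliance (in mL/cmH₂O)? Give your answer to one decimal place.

Equation of motion (constant flow): PIP = Vt/C + R·V̇ + PEEP.
Vt/C = PIP − R·V̇ − PEEP = 20 − 5.8×1.2 − 5 = 20 − 6.96 − 5 = 8.04 cmH2O.
C = Vt / 8.04 = 565 / 8.04 = 70.274 mL/cmH2O.

70.3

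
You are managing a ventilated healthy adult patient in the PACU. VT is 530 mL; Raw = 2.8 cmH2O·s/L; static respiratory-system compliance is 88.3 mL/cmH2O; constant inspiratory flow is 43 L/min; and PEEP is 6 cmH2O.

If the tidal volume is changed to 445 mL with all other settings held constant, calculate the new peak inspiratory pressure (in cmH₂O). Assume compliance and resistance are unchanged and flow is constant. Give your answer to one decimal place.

Flow: 43 L/min ÷ 60 = 0.7167 L/s.
PIP = Vt/C + R·V̇ + PEEP (constant-flow equation of motion).
Only the elastic term changes: ΔPIP = ΔVt / C = (445 − 530) / 88.3 = -0.9626 cmH2O.
Original PIP = 530/88.3 + 2.8×0.7167 + 6 = 14.009 cmH2O; new PIP = 14.009 + (-0.9626) = 13.046 cmH2O.

13.0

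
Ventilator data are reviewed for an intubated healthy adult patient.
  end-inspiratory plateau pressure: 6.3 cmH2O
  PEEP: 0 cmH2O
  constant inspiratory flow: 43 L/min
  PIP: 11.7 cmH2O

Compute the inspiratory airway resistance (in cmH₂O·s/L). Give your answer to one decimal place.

Flow: 43 L/min ÷ 60 = 0.7167 L/s.
Raw = (PIP − Pplat) / flow = (11.7 − 6.3) / 0.7167 = 5.4 / 0.7167 = 7.535 cmH2O·s/L.

7.5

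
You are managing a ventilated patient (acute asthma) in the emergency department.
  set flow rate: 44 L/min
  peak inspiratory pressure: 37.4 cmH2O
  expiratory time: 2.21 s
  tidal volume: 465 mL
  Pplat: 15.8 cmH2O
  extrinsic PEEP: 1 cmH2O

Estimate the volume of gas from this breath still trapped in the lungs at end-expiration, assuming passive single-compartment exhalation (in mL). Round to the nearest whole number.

Flow: 44 L/min ÷ 60 = 0.7333 L/s.
R = (PIP − Pplat)/V̇ = (37.4 − 15.8) / 0.7333 = 21.6/0.7333 = 29.456 cmH2O·s/L.
C = Vt/(Pplat − PEEP) = 465.0 / (15.8 − 1) = 465.0/14.8 = 31.419 mL/cmH2O.
τ = R × C = 29.456 × 0.03142 L/cmH2O = 0.9255 s.
Fraction remaining = e^(−Te/τ) = e^(−2.21/0.9255) = 0.09182.
Trapped volume = 465.0 × 0.09182 = 42.696 mL.

43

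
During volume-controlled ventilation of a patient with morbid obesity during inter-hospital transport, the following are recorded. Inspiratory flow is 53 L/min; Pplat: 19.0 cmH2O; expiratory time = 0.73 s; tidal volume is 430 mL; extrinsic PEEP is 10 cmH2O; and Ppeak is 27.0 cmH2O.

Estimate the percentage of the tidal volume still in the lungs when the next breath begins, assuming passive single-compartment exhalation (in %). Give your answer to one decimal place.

Flow: 53 L/min ÷ 60 = 0.8833 L/s.
R = (PIP − Pplat)/V̇ = (27.0 − 19.0) / 0.8833 = 8.0/0.8833 = 9.057 cmH2O·s/L.
C = Vt/(Pplat − PEEP) = 430.0 / (19.0 − 10) = 430.0/9.0 = 47.778 mL/cmH2O.
τ = R × C = 9.057 × 0.04778 L/cmH2O = 0.4327 s.
Fraction remaining at end-expiration = e^(−Te/τ) = e^(−0.73/0.4327) = 0.1851 → 18.51%.

18.5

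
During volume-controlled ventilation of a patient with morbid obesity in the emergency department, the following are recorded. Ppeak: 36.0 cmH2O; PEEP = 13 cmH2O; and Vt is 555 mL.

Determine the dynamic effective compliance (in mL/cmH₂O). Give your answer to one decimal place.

Dynamic compliance = Vt / (PIP − PEEP) = 555 / (36.0 − 13) = 555 / 23.0 = 24.13 mL/cmH2O.

24.1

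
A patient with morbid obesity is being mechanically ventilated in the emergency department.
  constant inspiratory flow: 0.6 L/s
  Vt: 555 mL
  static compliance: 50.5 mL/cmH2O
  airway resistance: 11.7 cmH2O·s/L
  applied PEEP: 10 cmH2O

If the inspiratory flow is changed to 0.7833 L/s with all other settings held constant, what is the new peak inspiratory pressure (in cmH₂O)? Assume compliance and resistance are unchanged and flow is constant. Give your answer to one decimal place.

30.2

PIP = Vt/C + R·V̇ + PEEP (constant-flow equation of motion).
Only the resistive term changes: ΔPIP = R × ΔV̇ = 11.7 × (0.7833 − 0.6) = 11.7 × 0.1833 = 2.145 cmH2O.
Original PIP = 555/50.5 + 11.7×0.6 + 10 = 28.01 cmH2O; new PIP = 28.01 + (2.145) = 30.155 cmH2O.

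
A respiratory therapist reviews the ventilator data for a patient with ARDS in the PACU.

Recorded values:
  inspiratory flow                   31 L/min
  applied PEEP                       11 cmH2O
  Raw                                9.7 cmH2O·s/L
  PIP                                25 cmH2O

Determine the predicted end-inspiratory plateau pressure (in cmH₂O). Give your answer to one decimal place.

Flow: 31 L/min ÷ 60 = 0.5167 L/s.
Pplat = PIP − Raw × flow = 25 − 9.7 × 0.5167 = 25 − 5.012 = 19.988 cmH2O.

20.0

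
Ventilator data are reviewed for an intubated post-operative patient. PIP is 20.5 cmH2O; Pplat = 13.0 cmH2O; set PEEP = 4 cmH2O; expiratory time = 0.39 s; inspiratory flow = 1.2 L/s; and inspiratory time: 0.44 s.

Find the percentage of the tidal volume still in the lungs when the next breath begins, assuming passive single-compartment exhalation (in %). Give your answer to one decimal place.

Vt = flow × Ti = 1.2 L/s × 0.44 s × 1000 mL/L = 528.0 mL.
R = (PIP − Pplat)/V̇ = (20.5 − 13.0) / 1.2 = 7.5/1.2 = 6.25 cmH2O·s/L.
C = Vt/(Pplat − PEEP) = 528.0 / (13.0 − 4) = 528.0/9.0 = 58.667 mL/cmH2O.
τ = R × C = 6.25 × 0.05867 L/cmH2O = 0.3667 s.
Fraction remaining at end-expiration = e^(−Te/τ) = e^(−0.39/0.3667) = 0.3452 → 34.52%.

34.5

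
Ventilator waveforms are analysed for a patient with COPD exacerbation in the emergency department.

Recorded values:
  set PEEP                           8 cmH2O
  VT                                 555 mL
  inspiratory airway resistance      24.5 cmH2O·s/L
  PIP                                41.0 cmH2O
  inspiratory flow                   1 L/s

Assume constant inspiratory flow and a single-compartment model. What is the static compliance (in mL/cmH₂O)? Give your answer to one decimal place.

65.3

Equation of motion (constant flow): PIP = Vt/C + R·V̇ + PEEP.
Vt/C = PIP − R·V̇ − PEEP = 41.0 − 24.5×1 − 8 = 41.0 − 24.5 − 8 = 8.5 cmH2O.
C = Vt / 8.5 = 555 / 8.5 = 65.294 mL/cmH2O.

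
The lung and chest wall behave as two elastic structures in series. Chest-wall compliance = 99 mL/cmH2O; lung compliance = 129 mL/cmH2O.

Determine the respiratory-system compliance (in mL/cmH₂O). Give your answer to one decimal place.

56.0

Lung and chest wall are elastances in series: 1/Crs = 1/CL + 1/Ccw.
1/Crs = 1/129 + 1/99 = 0.01785.
Crs = 56.022 mL/cmH2O.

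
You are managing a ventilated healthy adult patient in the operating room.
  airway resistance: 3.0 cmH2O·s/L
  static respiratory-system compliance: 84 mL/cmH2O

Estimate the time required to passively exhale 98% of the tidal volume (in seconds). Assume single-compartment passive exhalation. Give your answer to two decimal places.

0.99

τ = R × C = 3.0 × 84 mL/cmH2O = 3.0 × 0.084 L/cmH2O = 0.252 s.
Exhaled fraction f = 1 − e^(−t/τ) → t = −τ·ln(1 − f) = −0.252·ln(0.02) = 0.9858 s.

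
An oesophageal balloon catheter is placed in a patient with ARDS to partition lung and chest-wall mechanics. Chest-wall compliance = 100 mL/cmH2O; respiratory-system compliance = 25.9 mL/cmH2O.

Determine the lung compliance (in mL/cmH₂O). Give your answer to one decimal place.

1/CL = 1/Crs − 1/Ccw.
1/CL = 1/25.9 − 1/100 = 0.02861.
CL = 34.953 mL/cmH2O.

35.0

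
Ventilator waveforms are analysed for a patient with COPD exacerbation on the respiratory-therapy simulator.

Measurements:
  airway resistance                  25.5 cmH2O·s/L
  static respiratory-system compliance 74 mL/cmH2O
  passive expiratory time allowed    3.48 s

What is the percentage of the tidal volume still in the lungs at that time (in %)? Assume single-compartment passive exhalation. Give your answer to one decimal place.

15.8

τ = R × C = 25.5 × 74 mL/cmH2O = 25.5 × 0.074 L/cmH2O = 1.887 s.
Passive exhalation: V(t)/V₀ = e^(−t/τ) = e^(−3.48/1.887) = 0.1582.
Fraction remaining = 0.1582 → 15.82%.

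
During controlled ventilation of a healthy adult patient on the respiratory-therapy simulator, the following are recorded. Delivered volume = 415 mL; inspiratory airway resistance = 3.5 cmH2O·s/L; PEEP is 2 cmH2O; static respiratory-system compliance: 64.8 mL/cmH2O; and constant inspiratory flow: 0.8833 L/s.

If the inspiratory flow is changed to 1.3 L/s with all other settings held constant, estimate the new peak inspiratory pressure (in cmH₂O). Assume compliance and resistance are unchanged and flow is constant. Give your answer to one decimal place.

13.0

PIP = Vt/C + R·V̇ + PEEP (constant-flow equation of motion).
Only the resistive term changes: ΔPIP = R × ΔV̇ = 3.5 × (1.3 − 0.8833) = 3.5 × 0.4167 = 1.458 cmH2O.
Original PIP = 415/64.8 + 3.5×0.8833 + 2 = 11.496 cmH2O; new PIP = 11.496 + (1.458) = 12.954 cmH2O.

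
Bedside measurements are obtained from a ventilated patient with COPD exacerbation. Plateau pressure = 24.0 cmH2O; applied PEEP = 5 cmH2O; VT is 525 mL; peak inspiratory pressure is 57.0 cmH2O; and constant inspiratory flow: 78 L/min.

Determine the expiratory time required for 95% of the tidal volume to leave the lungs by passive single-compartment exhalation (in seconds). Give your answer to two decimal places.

2.10

Flow: 78 L/min ÷ 60 = 1.3 L/s.
R = (PIP − Pplat)/V̇ = (57.0 − 24.0) / 1.3 = 33.0/1.3 = 25.385 cmH2O·s/L.
C = Vt/(Pplat − PEEP) = 525.0 / (24.0 − 5) = 525.0/19.0 = 27.632 mL/cmH2O.
τ = R × C = 25.385 × 0.02763 L/cmH2O = 0.7014 s.
t = −τ·ln(1 − 0.95) = −0.7014·ln(0.05) = 2.101 s.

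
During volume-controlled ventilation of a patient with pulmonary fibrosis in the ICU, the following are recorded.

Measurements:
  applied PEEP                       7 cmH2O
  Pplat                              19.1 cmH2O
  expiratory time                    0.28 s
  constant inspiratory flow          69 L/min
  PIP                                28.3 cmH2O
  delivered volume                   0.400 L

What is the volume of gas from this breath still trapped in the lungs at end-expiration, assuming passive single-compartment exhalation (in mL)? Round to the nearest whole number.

139

Flow: 69 L/min ÷ 60 = 1.15 L/s.
R = (PIP − Pplat)/V̇ = (28.3 − 19.1) / 1.15 = 9.2/1.15 = 8.0 cmH2O·s/L.
C = Vt/(Pplat − PEEP) = 400.0 / (19.1 − 7) = 400.0/12.1 = 33.058 mL/cmH2O.
τ = R × C = 8.0 × 0.03306 L/cmH2O = 0.2645 s.
Fraction remaining = e^(−Te/τ) = e^(−0.28/0.2645) = 0.3469.
Trapped volume = 400.0 × 0.3469 = 138.76 mL.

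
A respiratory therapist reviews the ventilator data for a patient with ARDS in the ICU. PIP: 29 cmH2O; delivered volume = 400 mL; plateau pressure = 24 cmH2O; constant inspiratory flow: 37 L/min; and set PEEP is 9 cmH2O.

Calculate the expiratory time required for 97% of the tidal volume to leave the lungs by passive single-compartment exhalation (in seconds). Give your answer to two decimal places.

Flow: 37 L/min ÷ 60 = 0.6167 L/s.
R = (PIP − Pplat)/V̇ = (29 − 24) / 0.6167 = 5.0/0.6167 = 8.108 cmH2O·s/L.
C = Vt/(Pplat − PEEP) = 400.0 / (24 − 9) = 400.0/15.0 = 26.667 mL/cmH2O.
τ = R × C = 8.108 × 0.02667 L/cmH2O = 0.2162 s.
t = −τ·ln(1 − 0.97) = −0.2162·ln(0.03) = 0.7581 s.

0.76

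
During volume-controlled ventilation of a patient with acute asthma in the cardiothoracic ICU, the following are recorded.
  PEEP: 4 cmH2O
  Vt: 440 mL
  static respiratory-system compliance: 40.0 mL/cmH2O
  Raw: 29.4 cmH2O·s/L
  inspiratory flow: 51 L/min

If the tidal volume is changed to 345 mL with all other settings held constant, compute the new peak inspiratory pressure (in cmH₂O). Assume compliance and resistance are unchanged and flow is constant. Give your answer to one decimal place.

37.6

Flow: 51 L/min ÷ 60 = 0.85 L/s.
PIP = Vt/C + R·V̇ + PEEP (constant-flow equation of motion).
Only the elastic term changes: ΔPIP = ΔVt / C = (345 − 440) / 40.0 = -2.375 cmH2O.
Original PIP = 440/40.0 + 29.4×0.85 + 4 = 39.99 cmH2O; new PIP = 39.99 + (-2.375) = 37.615 cmH2O.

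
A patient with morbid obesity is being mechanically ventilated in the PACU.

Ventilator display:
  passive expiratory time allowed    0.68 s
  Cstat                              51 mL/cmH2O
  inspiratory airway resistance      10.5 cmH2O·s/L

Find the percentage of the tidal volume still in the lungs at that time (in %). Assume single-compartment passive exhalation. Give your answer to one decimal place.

τ = R × C = 10.5 × 51 mL/cmH2O = 10.5 × 0.051 L/cmH2O = 0.5355 s.
Passive exhalation: V(t)/V₀ = e^(−t/τ) = e^(−0.68/0.5355) = 0.2809.
Fraction remaining = 0.2809 → 28.09%.

28.1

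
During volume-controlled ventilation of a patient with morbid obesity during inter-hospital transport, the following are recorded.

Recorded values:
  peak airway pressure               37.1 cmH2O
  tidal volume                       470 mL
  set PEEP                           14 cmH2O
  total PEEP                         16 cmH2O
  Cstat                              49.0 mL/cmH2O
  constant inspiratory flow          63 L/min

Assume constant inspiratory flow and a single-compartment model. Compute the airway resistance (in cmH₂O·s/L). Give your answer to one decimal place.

11.0

Flow: 63 L/min ÷ 60 = 1.05 L/s.
Total PEEP = 16 cmH2O (set 14 + intrinsic 2); this is the baseline alveolar pressure.
Equation of motion (constant flow): PIP = Vt/C + R·V̇ + PEEP.
R·V̇ = PIP − Vt/C − PEEP = 37.1 − 470/49.0 − 16 = 37.1 − 9.592 − 16 = 11.508 cmH2O.
R = 11.508 / 1.05 = 10.96 cmH2O·s/L.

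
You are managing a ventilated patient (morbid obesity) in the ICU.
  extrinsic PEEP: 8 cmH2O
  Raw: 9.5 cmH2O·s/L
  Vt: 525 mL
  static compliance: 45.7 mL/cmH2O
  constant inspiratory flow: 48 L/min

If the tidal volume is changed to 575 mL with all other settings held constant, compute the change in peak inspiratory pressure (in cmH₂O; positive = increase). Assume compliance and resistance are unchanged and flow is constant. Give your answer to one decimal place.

PIP = Vt/C + R·V̇ + PEEP (constant-flow equation of motion).
Only the elastic term changes: ΔPIP = ΔVt / C = (575 − 525) / 45.7 = 1.094 cmH2O.

1.1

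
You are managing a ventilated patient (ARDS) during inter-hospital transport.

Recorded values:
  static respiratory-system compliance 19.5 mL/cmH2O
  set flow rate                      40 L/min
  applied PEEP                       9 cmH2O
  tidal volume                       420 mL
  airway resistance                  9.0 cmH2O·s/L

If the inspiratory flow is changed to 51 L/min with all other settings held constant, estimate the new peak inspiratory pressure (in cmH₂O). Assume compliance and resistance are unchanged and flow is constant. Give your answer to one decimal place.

38.2

Flow: 40 L/min ÷ 60 = 0.6667 L/s.
New flow: 51 L/min ÷ 60 = 0.85 L/s.
PIP = Vt/C + R·V̇ + PEEP (constant-flow equation of motion).
Only the resistive term changes: ΔPIP = R × ΔV̇ = 9.0 × (0.85 − 0.6667) = 9.0 × 0.1833 = 1.65 cmH2O.
Original PIP = 420/19.5 + 9.0×0.6667 + 9 = 36.539 cmH2O; new PIP = 36.539 + (1.65) = 38.189 cmH2O.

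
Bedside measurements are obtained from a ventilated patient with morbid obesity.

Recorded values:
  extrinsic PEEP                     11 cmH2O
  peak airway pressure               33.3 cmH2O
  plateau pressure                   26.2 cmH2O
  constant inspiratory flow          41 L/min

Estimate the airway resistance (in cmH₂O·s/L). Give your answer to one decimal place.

10.4

Flow: 41 L/min ÷ 60 = 0.6833 L/s.
Raw = (PIP − Pplat) / flow = (33.3 − 26.2) / 0.6833 = 7.1 / 0.6833 = 10.391 cmH2O·s/L.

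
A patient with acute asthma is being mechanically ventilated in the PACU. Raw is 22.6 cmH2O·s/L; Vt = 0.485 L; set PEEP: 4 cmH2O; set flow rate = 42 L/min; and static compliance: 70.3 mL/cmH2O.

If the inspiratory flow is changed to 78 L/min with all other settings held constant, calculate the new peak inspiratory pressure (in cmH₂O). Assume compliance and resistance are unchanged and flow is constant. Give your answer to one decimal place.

40.3

Flow: 42 L/min ÷ 60 = 0.7 L/s.
New flow: 78 L/min ÷ 60 = 1.3 L/s.
PIP = Vt/C + R·V̇ + PEEP (constant-flow equation of motion).
Only the resistive term changes: ΔPIP = R × ΔV̇ = 22.6 × (1.3 − 0.7) = 22.6 × 0.6 = 13.56 cmH2O.
Original PIP = 485/70.3 + 22.6×0.7 + 4 = 26.719 cmH2O; new PIP = 26.719 + (13.56) = 40.279 cmH2O.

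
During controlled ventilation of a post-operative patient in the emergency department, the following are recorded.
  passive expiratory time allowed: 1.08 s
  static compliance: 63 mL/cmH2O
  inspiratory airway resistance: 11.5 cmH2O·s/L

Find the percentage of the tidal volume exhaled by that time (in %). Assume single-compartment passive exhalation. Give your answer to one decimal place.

77.5

τ = R × C = 11.5 × 63 mL/cmH2O = 11.5 × 0.063 L/cmH2O = 0.7245 s.
Passive exhalation: V(t)/V₀ = e^(−t/τ) = e^(−1.08/0.7245) = 0.2252.
Fraction exhaled = 1 − 0.2252 = 0.7748 → 77.48%.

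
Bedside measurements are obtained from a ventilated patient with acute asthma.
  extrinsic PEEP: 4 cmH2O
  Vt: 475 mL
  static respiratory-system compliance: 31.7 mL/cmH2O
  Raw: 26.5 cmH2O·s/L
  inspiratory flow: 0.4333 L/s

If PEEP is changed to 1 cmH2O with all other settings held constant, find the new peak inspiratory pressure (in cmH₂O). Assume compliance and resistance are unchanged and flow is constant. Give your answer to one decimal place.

PIP = Vt/C + R·V̇ + PEEP (constant-flow equation of motion).
Only the baseline term changes: ΔPIP = ΔPEEP = 1 − 4 = -3.0 cmH2O.
Original PIP = 475/31.7 + 26.5×0.4333 + 4 = 30.467 cmH2O; new PIP = 30.467 + (-3.0) = 27.467 cmH2O.

27.5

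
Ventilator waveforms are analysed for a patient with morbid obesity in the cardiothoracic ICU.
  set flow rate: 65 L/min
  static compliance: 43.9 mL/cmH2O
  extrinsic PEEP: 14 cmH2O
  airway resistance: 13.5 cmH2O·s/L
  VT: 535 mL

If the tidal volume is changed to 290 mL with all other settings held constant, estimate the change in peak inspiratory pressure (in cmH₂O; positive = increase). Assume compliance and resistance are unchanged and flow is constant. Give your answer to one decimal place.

PIP = Vt/C + R·V̇ + PEEP (constant-flow equation of motion).
Only the elastic term changes: ΔPIP = ΔVt / C = (290 − 535) / 43.9 = -5.581 cmH2O.

-5.6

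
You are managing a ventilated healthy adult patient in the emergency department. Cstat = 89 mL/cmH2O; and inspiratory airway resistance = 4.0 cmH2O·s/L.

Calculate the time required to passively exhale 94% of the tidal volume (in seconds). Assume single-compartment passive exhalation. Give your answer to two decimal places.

τ = R × C = 4.0 × 89 mL/cmH2O = 4.0 × 0.089 L/cmH2O = 0.356 s.
Exhaled fraction f = 1 − e^(−t/τ) → t = −τ·ln(1 − f) = −0.356·ln(0.06) = 1.002 s.

1.00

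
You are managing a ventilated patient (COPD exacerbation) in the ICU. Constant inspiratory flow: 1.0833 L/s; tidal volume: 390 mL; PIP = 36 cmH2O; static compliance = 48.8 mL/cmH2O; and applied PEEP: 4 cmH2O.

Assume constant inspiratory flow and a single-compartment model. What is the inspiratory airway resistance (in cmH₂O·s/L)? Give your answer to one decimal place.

22.2

Equation of motion (constant flow): PIP = Vt/C + R·V̇ + PEEP.
R·V̇ = PIP − Vt/C − PEEP = 36 − 390/48.8 − 4 = 36 − 7.992 − 4 = 24.008 cmH2O.
R = 24.008 / 1.0833 = 22.162 cmH2O·s/L.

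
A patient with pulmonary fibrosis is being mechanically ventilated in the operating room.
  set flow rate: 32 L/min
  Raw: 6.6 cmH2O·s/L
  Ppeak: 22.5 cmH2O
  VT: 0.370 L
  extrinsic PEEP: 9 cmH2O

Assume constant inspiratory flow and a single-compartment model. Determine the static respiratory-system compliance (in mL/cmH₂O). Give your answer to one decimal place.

37.1

Flow: 32 L/min ÷ 60 = 0.5333 L/s.
Equation of motion (constant flow): PIP = Vt/C + R·V̇ + PEEP.
Vt/C = PIP − R·V̇ − PEEP = 22.5 − 6.6×0.5333 − 9 = 22.5 − 3.52 − 9 = 9.98 cmH2O.
C = Vt / 9.98 = 370 / 9.98 = 37.074 mL/cmH2O.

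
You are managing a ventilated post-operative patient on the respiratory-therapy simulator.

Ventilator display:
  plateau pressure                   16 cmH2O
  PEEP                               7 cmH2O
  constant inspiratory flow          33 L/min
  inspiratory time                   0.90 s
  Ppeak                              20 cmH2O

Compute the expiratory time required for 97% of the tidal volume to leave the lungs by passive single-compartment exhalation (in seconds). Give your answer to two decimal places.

1.40

Flow: 33 L/min ÷ 60 = 0.55 L/s.
Vt = flow × Ti = 0.55 L/s × 0.90 s × 1000 mL/L = 495.0 mL.
R = (PIP − Pplat)/V̇ = (20 − 16) / 0.55 = 4.0/0.55 = 7.273 cmH2O·s/L.
C = Vt/(Pplat − PEEP) = 495.0 / (16 − 7) = 495.0/9.0 = 55.0 mL/cmH2O.
τ = R × C = 7.273 × 0.055 L/cmH2O = 0.4 s.
t = −τ·ln(1 − 0.97) = −0.4·ln(0.03) = 1.403 s.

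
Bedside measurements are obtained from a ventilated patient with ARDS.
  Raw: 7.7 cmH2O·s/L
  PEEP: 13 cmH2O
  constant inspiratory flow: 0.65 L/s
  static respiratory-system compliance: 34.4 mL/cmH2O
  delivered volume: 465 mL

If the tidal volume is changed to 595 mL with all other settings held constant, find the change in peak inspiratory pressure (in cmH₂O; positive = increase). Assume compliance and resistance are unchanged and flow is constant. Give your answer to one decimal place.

PIP = Vt/C + R·V̇ + PEEP (constant-flow equation of motion).
Only the elastic term changes: ΔPIP = ΔVt / C = (595 − 465) / 34.4 = 3.779 cmH2O.

3.8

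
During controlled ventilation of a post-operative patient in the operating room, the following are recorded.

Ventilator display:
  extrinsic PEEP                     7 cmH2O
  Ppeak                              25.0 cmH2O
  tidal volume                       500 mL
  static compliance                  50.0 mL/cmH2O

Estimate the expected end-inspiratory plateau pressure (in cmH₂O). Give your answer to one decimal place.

17.0

Pplat = PEEP + Vt / Cstat = 7 + 500 / 50.0 = 7 + 10.0 = 17.0 cmH2O.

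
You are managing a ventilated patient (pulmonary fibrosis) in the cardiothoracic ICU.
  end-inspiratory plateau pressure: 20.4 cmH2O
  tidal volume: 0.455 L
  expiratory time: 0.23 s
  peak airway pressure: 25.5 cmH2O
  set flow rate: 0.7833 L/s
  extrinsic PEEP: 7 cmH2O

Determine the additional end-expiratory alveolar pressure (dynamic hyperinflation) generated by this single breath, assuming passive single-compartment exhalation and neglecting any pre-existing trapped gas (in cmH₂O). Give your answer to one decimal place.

4.7

R = (PIP − Pplat)/V̇ = (25.5 − 20.4) / 0.7833 = 5.1/0.7833 = 6.511 cmH2O·s/L.
C = Vt/(Pplat − PEEP) = 455.0 / (20.4 − 7) = 455.0/13.4 = 33.955 mL/cmH2O.
τ = R × C = 6.511 × 0.03396 L/cmH2O = 0.2211 s.
Fraction remaining = e^(−Te/τ) = e^(−0.23/0.2211) = 0.3534; trapped volume = 455.0 × 0.3534 = 160.8 mL.
Additional alveolar pressure from trapping ≈ V_trapped / C = 160.8 / 33.955 = 4.736 cmH2O.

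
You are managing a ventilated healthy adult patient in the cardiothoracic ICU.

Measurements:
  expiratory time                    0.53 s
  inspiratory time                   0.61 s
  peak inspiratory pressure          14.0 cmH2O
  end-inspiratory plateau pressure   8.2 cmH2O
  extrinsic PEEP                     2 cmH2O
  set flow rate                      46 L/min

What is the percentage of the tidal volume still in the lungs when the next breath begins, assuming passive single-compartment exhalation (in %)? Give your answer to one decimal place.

Flow: 46 L/min ÷ 60 = 0.7667 L/s.
Vt = flow × Ti = 0.7667 L/s × 0.61 s × 1000 mL/L = 467.69 mL.
R = (PIP − Pplat)/V̇ = (14.0 − 8.2) / 0.7667 = 5.8/0.7667 = 7.565 cmH2O·s/L.
C = Vt/(Pplat − PEEP) = 467.69 / (8.2 − 2) = 467.69/6.2 = 75.434 mL/cmH2O.
τ = R × C = 7.565 × 0.07543 L/cmH2O = 0.5706 s.
Fraction remaining at end-expiration = e^(−Te/τ) = e^(−0.53/0.5706) = 0.395 → 39.5%.

39.5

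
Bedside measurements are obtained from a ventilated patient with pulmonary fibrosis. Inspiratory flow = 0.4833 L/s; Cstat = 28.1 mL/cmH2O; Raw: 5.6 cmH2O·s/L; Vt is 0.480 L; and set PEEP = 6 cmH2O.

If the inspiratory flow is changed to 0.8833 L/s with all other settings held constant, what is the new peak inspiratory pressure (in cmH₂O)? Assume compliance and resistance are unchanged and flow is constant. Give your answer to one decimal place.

PIP = Vt/C + R·V̇ + PEEP (constant-flow equation of motion).
Only the resistive term changes: ΔPIP = R × ΔV̇ = 5.6 × (0.8833 − 0.4833) = 5.6 × 0.4 = 2.24 cmH2O.
Original PIP = 480/28.1 + 5.6×0.4833 + 6 = 25.788 cmH2O; new PIP = 25.788 + (2.24) = 28.028 cmH2O.

28.0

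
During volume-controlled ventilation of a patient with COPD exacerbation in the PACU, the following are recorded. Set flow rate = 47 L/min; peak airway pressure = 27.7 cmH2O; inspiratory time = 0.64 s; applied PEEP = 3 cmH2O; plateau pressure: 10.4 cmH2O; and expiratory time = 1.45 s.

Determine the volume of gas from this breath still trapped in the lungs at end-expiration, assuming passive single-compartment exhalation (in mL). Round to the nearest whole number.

Flow: 47 L/min ÷ 60 = 0.7833 L/s.
Vt = flow × Ti = 0.7833 L/s × 0.64 s × 1000 mL/L = 501.31 mL.
R = (PIP − Pplat)/V̇ = (27.7 − 10.4) / 0.7833 = 17.3/0.7833 = 22.086 cmH2O·s/L.
C = Vt/(Pplat − PEEP) = 501.31 / (10.4 − 3) = 501.31/7.4 = 67.745 mL/cmH2O.
τ = R × C = 22.086 × 0.06775 L/cmH2O = 1.496 s.
Fraction remaining = e^(−Te/τ) = e^(−1.45/1.496) = 0.3794.
Trapped volume = 501.31 × 0.3794 = 190.2 mL.

190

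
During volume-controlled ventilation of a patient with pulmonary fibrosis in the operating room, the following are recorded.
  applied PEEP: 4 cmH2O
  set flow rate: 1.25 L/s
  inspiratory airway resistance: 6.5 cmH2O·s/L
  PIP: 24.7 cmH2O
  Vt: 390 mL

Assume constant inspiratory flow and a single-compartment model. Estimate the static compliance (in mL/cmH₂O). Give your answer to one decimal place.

31.0

Equation of motion (constant flow): PIP = Vt/C + R·V̇ + PEEP.
Vt/C = PIP − R·V̇ − PEEP = 24.7 − 6.5×1.25 − 4 = 24.7 − 8.125 − 4 = 12.575 cmH2O.
C = Vt / 12.575 = 390 / 12.575 = 31.014 mL/cmH2O.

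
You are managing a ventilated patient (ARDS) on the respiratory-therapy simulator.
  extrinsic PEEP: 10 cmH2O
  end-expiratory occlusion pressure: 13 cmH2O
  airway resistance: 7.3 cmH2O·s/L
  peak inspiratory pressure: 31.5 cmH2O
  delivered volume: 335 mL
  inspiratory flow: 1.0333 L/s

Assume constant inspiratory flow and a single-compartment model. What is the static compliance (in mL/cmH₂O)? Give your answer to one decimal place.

Total PEEP = 13 cmH2O (set 10 + intrinsic 3); this is the baseline alveolar pressure.
Equation of motion (constant flow): PIP = Vt/C + R·V̇ + PEEP.
Vt/C = PIP − R·V̇ − PEEP = 31.5 − 7.3×1.0333 − 13 = 31.5 − 7.543 − 13 = 10.957 cmH2O.
C = Vt / 10.957 = 335 / 10.957 = 30.574 mL/cmH2O.

30.6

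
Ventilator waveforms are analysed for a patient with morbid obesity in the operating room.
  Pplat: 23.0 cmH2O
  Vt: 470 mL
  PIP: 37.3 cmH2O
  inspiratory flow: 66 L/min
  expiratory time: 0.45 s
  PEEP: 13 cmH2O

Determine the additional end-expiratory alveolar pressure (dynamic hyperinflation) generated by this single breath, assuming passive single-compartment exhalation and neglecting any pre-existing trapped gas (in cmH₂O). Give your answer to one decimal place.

Flow: 66 L/min ÷ 60 = 1.1 L/s.
R = (PIP − Pplat)/V̇ = (37.3 − 23.0) / 1.1 = 14.3/1.1 = 13.0 cmH2O·s/L.
C = Vt/(Pplat − PEEP) = 470.0 / (23.0 − 13) = 470.0/10.0 = 47.0 mL/cmH2O.
τ = R × C = 13.0 × 0.047 L/cmH2O = 0.611 s.
Fraction remaining = e^(−Te/τ) = e^(−0.45/0.611) = 0.4788; trapped volume = 470.0 × 0.4788 = 225.04 mL.
Additional alveolar pressure from trapping ≈ V_trapped / C = 225.04 / 47.0 = 4.788 cmH2O.

4.8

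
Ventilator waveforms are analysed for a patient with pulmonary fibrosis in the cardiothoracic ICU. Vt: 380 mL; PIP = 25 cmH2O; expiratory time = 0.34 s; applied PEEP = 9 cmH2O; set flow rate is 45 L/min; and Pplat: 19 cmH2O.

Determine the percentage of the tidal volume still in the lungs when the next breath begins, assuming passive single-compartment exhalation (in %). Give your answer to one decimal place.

32.7

Flow: 45 L/min ÷ 60 = 0.75 L/s.
R = (PIP − Pplat)/V̇ = (25 − 19) / 0.75 = 6.0/0.75 = 8.0 cmH2O·s/L.
C = Vt/(Pplat − PEEP) = 380.0 / (19 − 9) = 380.0/10.0 = 38.0 mL/cmH2O.
τ = R × C = 8.0 × 0.038 L/cmH2O = 0.304 s.
Fraction remaining at end-expiration = e^(−Te/τ) = e^(−0.34/0.304) = 0.3268 → 32.68%.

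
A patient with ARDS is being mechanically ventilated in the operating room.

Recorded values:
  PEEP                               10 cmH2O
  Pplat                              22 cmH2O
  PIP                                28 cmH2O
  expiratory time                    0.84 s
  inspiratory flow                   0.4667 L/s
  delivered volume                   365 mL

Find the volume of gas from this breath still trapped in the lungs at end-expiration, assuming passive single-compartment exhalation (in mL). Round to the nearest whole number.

43

R = (PIP − Pplat)/V̇ = (28 − 22) / 0.4667 = 6.0/0.4667 = 12.856 cmH2O·s/L.
C = Vt/(Pplat − PEEP) = 365.0 / (22 − 10) = 365.0/12.0 = 30.417 mL/cmH2O.
τ = R × C = 12.856 × 0.03042 L/cmH2O = 0.3911 s.
Fraction remaining = e^(−Te/τ) = e^(−0.84/0.3911) = 0.1167.
Trapped volume = 365.0 × 0.1167 = 42.596 mL.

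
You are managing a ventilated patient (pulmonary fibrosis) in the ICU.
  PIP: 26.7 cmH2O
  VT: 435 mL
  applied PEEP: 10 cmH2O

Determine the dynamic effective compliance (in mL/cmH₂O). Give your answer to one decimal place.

Dynamic compliance = Vt / (PIP − PEEP) = 435 / (26.7 − 10) = 435 / 16.7 = 26.048 mL/cmH2O.

26.0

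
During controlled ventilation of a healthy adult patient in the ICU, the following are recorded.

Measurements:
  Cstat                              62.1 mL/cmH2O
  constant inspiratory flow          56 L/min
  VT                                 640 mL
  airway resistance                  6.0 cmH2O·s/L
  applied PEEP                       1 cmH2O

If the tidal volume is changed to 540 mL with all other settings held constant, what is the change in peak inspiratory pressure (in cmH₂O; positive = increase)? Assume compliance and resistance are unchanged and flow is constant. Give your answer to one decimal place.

-1.6

PIP = Vt/C + R·V̇ + PEEP (constant-flow equation of motion).
Only the elastic term changes: ΔPIP = ΔVt / C = (540 − 640) / 62.1 = -1.61 cmH2O.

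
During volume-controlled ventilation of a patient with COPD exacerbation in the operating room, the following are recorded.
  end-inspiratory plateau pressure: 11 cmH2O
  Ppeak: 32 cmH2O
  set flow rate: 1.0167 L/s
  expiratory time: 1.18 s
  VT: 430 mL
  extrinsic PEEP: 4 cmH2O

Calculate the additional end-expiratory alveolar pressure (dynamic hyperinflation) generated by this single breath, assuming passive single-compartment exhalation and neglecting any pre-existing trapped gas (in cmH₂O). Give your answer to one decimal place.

R = (PIP − Pplat)/V̇ = (32 − 11) / 1.0167 = 21.0/1.0167 = 20.655 cmH2O·s/L.
C = Vt/(Pplat − PEEP) = 430.0 / (11 − 4) = 430.0/7.0 = 61.429 mL/cmH2O.
τ = R × C = 20.655 × 0.06143 L/cmH2O = 1.269 s.
Fraction remaining = e^(−Te/τ) = e^(−1.18/1.269) = 0.3946; trapped volume = 430.0 × 0.3946 = 169.68 mL.
Additional alveolar pressure from trapping ≈ V_trapped / C = 169.68 / 61.429 = 2.762 cmH2O.

2.8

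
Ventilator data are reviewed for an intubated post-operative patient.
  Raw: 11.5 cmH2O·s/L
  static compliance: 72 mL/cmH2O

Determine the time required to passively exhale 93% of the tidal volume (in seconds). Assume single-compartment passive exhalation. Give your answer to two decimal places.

τ = R × C = 11.5 × 72 mL/cmH2O = 11.5 × 0.072 L/cmH2O = 0.828 s.
Exhaled fraction f = 1 − e^(−t/τ) → t = −τ·ln(1 − f) = −0.828·ln(0.07) = 2.202 s.

2.20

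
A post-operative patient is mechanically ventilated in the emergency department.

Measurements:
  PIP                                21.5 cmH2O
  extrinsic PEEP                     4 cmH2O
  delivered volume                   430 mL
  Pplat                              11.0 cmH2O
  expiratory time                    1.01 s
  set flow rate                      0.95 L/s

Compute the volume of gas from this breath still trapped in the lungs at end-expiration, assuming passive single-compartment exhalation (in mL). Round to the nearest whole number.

97

R = (PIP − Pplat)/V̇ = (21.5 − 11.0) / 0.95 = 10.5/0.95 = 11.053 cmH2O·s/L.
C = Vt/(Pplat − PEEP) = 430.0 / (11.0 − 4) = 430.0/7.0 = 61.429 mL/cmH2O.
τ = R × C = 11.053 × 0.06143 L/cmH2O = 0.679 s.
Fraction remaining = e^(−Te/τ) = e^(−1.01/0.679) = 0.2259.
Trapped volume = 430.0 × 0.2259 = 97.137 mL.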